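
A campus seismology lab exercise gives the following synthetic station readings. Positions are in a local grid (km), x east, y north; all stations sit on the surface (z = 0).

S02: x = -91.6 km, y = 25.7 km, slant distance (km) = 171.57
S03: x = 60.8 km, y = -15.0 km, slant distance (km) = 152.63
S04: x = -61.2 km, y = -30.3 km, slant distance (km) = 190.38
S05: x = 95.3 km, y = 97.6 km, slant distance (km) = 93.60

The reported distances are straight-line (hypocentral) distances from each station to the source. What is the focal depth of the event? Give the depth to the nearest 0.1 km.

68.4 km

Each station gives a sphere (x−x_i)² + (y−y_i)² + z² = d_i² (stations at z=0).
Subtracting the S02 sphere from S03 and S04: z² cancels, leaving linear equations in x and y:
304.8 x − 81.4 y = 1010.94
60.8 x − 112.0 y = -11195.80
Solving: x ≈ 35.102, y ≈ 119.018 km (keep extra digits for the depth step; rounded: 35.1, 119.0).
Then from the S02 sphere: z² = 171.57² − (x + 91.6)² − (y − 25.7)² with x = 35.102, y = 119.018, so z ≈ 68.371 ≈ 68.4 km.
Check against S05 (with the unrounded solution): distance 93.58 ≈ 93.60 km. ✓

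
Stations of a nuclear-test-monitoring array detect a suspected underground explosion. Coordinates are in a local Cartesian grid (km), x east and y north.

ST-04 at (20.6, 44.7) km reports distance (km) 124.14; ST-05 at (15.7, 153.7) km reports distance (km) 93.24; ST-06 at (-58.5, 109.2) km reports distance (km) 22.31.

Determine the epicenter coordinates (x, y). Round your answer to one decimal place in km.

Circle about each station: (x − 20.6)² + (y − 44.7)² = 124.14²; (x − 15.7)² + (y − 153.7)² = 93.24²; (x + 58.5)² + (y − 109.2)² = 22.31².
Subtracting the ST-04 equation from the ST-05 and ST-06 equations removes the quadratic terms:
-9.8 x + 218.0 y = 28164.77
-158.2 x + 129.0 y = 27837.44
Solving the 2×2 system: x ≈ -73.3, y ≈ 125.9 km.

(-73.3, 125.9)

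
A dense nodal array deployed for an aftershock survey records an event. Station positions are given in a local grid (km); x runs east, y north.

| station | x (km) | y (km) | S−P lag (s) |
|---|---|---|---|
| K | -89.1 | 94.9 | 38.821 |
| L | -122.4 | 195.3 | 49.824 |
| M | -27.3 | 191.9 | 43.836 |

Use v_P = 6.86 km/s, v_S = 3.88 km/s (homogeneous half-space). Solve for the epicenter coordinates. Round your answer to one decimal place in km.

Distance from S−P lag: d = Δt · v_P v_S / (v_P − v_S) = Δt · (6.86·3.88)/(6.86−3.88) ≈ 8.9318·Δt.
So d_K = 346.74, d_L = 445.02, d_M = 391.53 km.
Circle about each station: (x + 89.1)² + (y − 94.9)² = 346.74²; (x + 122.4)² + (y − 195.3)² = 445.02²; (x + 27.3)² + (y − 191.9)² = 391.53².
Subtracting the K equation from the L and M equations removes the quadratic terms:
-66.6 x + 200.8 y = -41635.14
123.6 x + 194.0 y = -12441.03
Solving the 2×2 system: x ≈ 147.8, y ≈ -158.3 km.

147.8 km east, -158.3 km north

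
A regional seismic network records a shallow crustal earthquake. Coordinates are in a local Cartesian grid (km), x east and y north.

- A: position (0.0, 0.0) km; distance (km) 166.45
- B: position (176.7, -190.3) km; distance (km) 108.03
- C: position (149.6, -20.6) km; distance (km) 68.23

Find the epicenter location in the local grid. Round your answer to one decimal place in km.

Circle about each station: x² + y² = 166.45²; (x − 176.7)² + (y + 190.3)² = 108.03²; (x − 149.6)² + (y + 20.6)² = 68.23².
Subtracting the A equation from the B and C equations removes the quadratic terms:
353.4 x − 380.6 y = 83472.10
299.2 x − 41.2 y = 45854.79
Solving the 2×2 system: x ≈ 141.1, y ≈ -88.3 km.

(141.1, -88.3)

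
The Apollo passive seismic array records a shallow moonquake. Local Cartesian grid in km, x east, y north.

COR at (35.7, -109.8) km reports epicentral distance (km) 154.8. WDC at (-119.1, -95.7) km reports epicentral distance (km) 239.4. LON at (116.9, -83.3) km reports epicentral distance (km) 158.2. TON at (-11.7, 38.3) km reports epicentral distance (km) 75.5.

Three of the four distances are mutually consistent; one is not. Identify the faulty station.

COR

Solve using three stations at a time. Using WDC, LON, TON (subtract circle equations pairwise → linear system) gives (x, y) ≈ (59.2, 64.0).
Distances from that point to each station vs reported:
  COR: calculated 175.4 vs reported 154.8 → residual 20.6 km
  WDC: calculated 239.4 vs reported 239.4 → residual 0.0 km
  LON: calculated 158.2 vs reported 158.2 → residual 0.0 km
  TON: calculated 75.4 vs reported 75.5 → residual 0.1 km
WDC, LON, TON are mutually consistent (residuals ≈ 0); COR is off by 20.6 km.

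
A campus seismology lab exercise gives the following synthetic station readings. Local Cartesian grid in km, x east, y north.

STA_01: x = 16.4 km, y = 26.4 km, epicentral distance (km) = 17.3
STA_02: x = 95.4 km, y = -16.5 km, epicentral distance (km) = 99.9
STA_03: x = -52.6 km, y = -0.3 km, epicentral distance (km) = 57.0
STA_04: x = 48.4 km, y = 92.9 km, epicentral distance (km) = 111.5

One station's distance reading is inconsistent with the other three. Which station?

Solve using three stations at a time. Using STA_01, STA_02, STA_03 (subtract circle equations pairwise → linear system) gives (x, y) ≈ (1.5, 17.6).
Distances from that point to each station vs reported:
  STA_01: calculated 17.3 vs reported 17.3 → residual 0.0 km
  STA_02: calculated 99.9 vs reported 99.9 → residual 0.0 km
  STA_03: calculated 57.0 vs reported 57.0 → residual 0.0 km
  STA_04: calculated 88.7 vs reported 111.5 → residual 22.8 km
STA_01, STA_02, STA_03 are mutually consistent (residuals ≈ 0); STA_04 is off by 22.8 km.

STA_04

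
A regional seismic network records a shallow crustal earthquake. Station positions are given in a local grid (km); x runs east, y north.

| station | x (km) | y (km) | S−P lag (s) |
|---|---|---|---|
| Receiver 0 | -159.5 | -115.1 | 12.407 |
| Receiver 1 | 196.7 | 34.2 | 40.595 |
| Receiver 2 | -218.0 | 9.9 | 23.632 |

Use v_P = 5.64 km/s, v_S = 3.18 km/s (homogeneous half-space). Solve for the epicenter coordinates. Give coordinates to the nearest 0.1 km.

Distance from S−P lag: d = Δt · v_P v_S / (v_P − v_S) = Δt · (5.64·3.18)/(5.64−3.18) ≈ 7.2907·Δt.
So d_Receiver 0 = 90.46, d_Receiver 1 = 295.97, d_Receiver 2 = 172.29 km.
Circle about each station: (x + 159.5)² + (y + 115.1)² = 90.46²; (x − 196.7)² + (y − 34.2)² = 295.97²; (x + 218.0)² + (y − 9.9)² = 172.29².
Subtracting pairs of circle equations eliminates x²+y² and gives linear equations (the radical axes):
712.4 x + 298.6 y = -78242.96
-117.0 x + 250.0 y = -12567.08
Solving the 2×2 system: x ≈ -74.2, y ≈ -85.0 km.
Check against Receiver 0 (with the unrounded x, y): √((x + 159.5)²+(y + 115.1)²) = 90.45 ≈ 90.46 km. ✓

-74.2 km east, -85.0 km north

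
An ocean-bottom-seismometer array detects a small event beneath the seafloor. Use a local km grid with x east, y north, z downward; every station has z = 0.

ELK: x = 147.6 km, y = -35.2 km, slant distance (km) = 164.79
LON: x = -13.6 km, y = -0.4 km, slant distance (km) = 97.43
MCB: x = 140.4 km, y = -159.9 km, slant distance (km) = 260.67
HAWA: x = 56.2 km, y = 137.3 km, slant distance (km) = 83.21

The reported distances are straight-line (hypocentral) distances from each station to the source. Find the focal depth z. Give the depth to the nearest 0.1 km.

Each station gives a sphere (x−x_i)² + (y−y_i)² + z² = d_i² (stations at z=0).
Subtracting the ELK sphere from LON and MCB: z² cancels, leaving linear equations in x and y:
-322.4 x + 69.6 y = -5176.54
-14.4 x − 249.4 y = -18537.73
Solving: x ≈ 31.707, y ≈ 72.499 km (keep extra digits for the depth step; rounded: 31.7, 72.5).
Then from the ELK sphere: z² = 164.79² − (x − 147.6)² − (y + 35.2)² with x = 31.707, y = 72.499, so z ≈ 46.103 ≈ 46.1 km.

depth ≈ 46.1 km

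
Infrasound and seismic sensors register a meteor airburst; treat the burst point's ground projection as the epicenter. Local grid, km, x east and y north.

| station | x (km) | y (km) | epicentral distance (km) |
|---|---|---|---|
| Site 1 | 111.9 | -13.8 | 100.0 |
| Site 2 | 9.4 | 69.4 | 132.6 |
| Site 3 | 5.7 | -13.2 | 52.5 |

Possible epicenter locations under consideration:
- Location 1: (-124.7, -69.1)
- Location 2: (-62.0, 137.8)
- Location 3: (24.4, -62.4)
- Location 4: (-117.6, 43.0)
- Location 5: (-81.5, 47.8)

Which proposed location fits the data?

Location 3

For each candidate, compare |candidate − station| to the reported distance:
Location 1: residuals Site 1 143.0, Site 2 60.2, Site 3 89.4 → max 143.0 km
Location 2: residuals Site 1 130.7, Site 2 33.7, Site 3 113.0 → max 130.7 km
Location 3: residuals Site 1 0.1, Site 2 0.1, Site 3 0.1 → max 0.1 km
Location 4: residuals Site 1 136.4, Site 2 2.9, Site 3 83.0 → max 136.4 km
Location 5: residuals Site 1 103.0, Site 2 39.2, Site 3 53.9 → max 103.0 km
Only Location 3 has all residuals ≈ 0.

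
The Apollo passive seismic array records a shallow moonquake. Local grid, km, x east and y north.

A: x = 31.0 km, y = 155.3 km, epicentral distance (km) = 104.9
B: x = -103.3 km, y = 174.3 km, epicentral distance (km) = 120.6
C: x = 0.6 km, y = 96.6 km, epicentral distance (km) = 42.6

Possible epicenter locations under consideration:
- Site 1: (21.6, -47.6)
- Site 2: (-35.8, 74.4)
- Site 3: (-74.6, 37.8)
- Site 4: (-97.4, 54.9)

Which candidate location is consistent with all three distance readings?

For each candidate, compare |candidate − station| to the reported distance:
Site 1: residuals A 98.2, B 134.0, C 103.1 → max 134.0 km
Site 2: residuals A 0.0, B 0.0, C 0.0 → max 0.0 km
Site 3: residuals A 53.1, B 18.9, C 52.9 → max 53.1 km
Site 4: residuals A 58.1, B 1.1, C 63.9 → max 63.9 km
Only Site 2 has all residuals ≈ 0.

Site 2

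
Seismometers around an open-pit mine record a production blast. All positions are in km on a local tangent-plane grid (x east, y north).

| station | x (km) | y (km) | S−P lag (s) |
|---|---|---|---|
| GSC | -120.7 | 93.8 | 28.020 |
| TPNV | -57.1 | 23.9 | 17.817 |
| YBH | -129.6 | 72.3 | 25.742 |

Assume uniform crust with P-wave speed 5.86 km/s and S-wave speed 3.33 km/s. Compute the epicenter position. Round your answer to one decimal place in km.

-59.6 km east, -113.5 km north

Distance from S−P lag: d = Δt · v_P v_S / (v_P − v_S) = Δt · (5.86·3.33)/(5.86−3.33) ≈ 7.7130·Δt.
So d_GSC = 216.12, d_TPNV = 137.42, d_YBH = 198.55 km.
Circle about each station: (x + 120.7)² + (y − 93.8)² = 216.12²; (x + 57.1)² + (y − 23.9)² = 137.42²; (x + 129.6)² + (y − 72.3)² = 198.55².
Subtracting pairs of circle equations eliminates x²+y² and gives linear equations (the radical axes):
127.2 x − 139.8 y = 8288.29
-17.8 x − 43.0 y = 5942.27
Solving the 2×2 system: x ≈ -59.6, y ≈ -113.5 km.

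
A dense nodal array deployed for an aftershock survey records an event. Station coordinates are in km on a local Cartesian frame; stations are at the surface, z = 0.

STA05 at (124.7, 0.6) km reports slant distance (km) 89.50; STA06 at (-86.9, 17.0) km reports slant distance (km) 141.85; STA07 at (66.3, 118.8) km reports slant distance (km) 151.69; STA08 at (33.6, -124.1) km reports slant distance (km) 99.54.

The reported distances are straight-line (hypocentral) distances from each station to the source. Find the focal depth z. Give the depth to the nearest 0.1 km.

Each station gives a sphere (x−x_i)² + (y−y_i)² + z² = d_i² (stations at z=0).
Subtracting the STA05 sphere from STA06 and STA07: z² cancels, leaving linear equations in x and y:
-423.2 x + 32.8 y = -19821.01
-116.8 x + 236.4 y = -12040.93
Solving: x ≈ 44.596, y ≈ -28.901 km (keep extra digits for the depth step; rounded: 44.6, -28.9).
Then from the STA05 sphere: z² = 89.50² − (x − 124.7)² − (y − 0.6)² with x = 44.596, y = -28.901, so z ≈ 26.894 ≈ 26.9 km.

26.9 km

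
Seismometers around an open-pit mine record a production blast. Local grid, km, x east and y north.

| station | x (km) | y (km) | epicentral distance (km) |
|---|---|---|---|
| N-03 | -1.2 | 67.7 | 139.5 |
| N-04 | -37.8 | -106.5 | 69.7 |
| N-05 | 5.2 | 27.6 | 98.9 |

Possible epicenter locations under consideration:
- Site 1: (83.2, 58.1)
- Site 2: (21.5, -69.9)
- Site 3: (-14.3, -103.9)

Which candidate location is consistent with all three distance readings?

For each candidate, compare |candidate − station| to the reported distance:
Site 1: residuals N-03 54.6, N-04 134.6, N-05 15.1 → max 134.6 km
Site 2: residuals N-03 0.0, N-04 0.0, N-05 0.0 → max 0.0 km
Site 3: residuals N-03 32.6, N-04 46.1, N-05 34.0 → max 46.1 km
Only Site 2 has all residuals ≈ 0.

Site 2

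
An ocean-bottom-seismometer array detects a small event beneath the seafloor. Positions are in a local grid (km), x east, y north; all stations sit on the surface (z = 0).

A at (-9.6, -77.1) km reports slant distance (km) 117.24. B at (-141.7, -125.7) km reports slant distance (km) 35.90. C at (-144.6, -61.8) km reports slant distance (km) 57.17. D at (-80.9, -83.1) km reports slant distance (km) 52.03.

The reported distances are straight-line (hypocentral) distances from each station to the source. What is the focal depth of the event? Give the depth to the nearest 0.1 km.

z ≈ 22.9 km

Each station gives a sphere (x−x_i)² + (y−y_i)² + z² = d_i² (stations at z=0).
Subtracting the A sphere from B and C: z² cancels, leaving linear equations in x and y:
-264.2 x − 97.2 y = 42299.22
-270.0 x + 30.6 y = 29168.64
Solving: x ≈ -120.295, y ≈ -108.203 km (keep extra digits for the depth step; rounded: -120.3, -108.2).
Then from the A sphere: z² = 117.24² − (x + 9.6)² − (y + 77.1)² with x = -120.295, y = -108.203, so z ≈ 22.901 ≈ 22.9 km.
Check against D (with the unrounded solution): distance 52.02 ≈ 52.03 km. ✓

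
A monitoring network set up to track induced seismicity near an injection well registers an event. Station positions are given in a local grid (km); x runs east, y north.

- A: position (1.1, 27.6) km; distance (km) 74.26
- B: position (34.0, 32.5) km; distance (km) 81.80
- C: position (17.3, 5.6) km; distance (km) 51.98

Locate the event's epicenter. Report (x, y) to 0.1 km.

Circle about each station: (x − 1.1)² + (y − 27.6)² = 74.26²; (x − 34.0)² + (y − 32.5)² = 81.80²; (x − 17.3)² + (y − 5.6)² = 51.98².
Subtracting the A equation from the B and C equations removes the quadratic terms:
65.8 x + 9.8 y = 272.59
32.4 x − 44.0 y = 2380.31
Solving the 2×2 system: x ≈ 11.0, y ≈ -46.0 km.

x ≈ 11.0 km, y ≈ -46.0 km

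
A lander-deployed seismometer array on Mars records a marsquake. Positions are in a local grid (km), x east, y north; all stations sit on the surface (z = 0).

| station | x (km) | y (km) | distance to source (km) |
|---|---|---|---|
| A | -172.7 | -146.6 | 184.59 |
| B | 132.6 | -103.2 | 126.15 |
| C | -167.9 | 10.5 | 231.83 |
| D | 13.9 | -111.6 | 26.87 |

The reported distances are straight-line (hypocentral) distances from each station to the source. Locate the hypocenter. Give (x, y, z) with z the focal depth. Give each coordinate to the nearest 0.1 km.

Each station gives a sphere (x−x_i)² + (y−y_i)² + z² = d_i² (stations at z=0).
Subtracting the A sphere from B and C: z² cancels, leaving linear equations in x and y:
610.6 x + 86.8 y = -4924.20
9.6 x + 314.2 y = -42687.87
Solving: x ≈ 11.298, y ≈ -136.207 km (keep extra digits for the depth step; rounded: 11.3, -136.2).
Then from the A sphere: z² = 184.59² − (x + 172.7)² − (y + 146.6)² with x = 11.298, y = -136.207, so z ≈ 10.497 ≈ 10.5 km.

x ≈ 11.3 km, y ≈ -136.2 km, depth ≈ 10.5 km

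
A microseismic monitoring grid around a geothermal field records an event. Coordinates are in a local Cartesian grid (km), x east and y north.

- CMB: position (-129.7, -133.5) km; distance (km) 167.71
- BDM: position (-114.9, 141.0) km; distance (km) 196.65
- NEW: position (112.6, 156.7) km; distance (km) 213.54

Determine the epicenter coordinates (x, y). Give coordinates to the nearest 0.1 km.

(-4.6, -21.8)

Circle about each station: (x + 129.7)² + (y + 133.5)² = 167.71²; (x + 114.9)² + (y − 141.0)² = 196.65²; (x − 112.6)² + (y − 156.7)² = 213.54².
Subtracting pairs of circle equations eliminates x²+y² and gives linear equations (the radical axes):
29.6 x + 549.0 y = -12105.91
484.6 x + 580.4 y = -14883.38
Solving the 2×2 system: x ≈ -4.6, y ≈ -21.8 km.
Check against CMB (with the unrounded x, y): √((x + 129.7)²+(y + 133.5)²) = 167.71 ≈ 167.71 km. ✓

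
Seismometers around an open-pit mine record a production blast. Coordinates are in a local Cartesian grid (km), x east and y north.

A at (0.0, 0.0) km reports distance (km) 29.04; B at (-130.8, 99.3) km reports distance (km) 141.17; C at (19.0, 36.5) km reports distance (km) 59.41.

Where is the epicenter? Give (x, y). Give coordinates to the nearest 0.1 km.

(-29.0, 1.5)

Circle about each station: x² + y² = 29.04²; (x + 130.8)² + (y − 99.3)² = 141.17²; (x − 19.0)² + (y − 36.5)² = 59.41².
Subtracting the A equation from the B and C equations removes the quadratic terms:
-261.6 x + 198.6 y = 7883.48
38.0 x + 73.0 y = -992.98
Solving the 2×2 system: x ≈ -29.0, y ≈ 1.5 km.
Check against A (with the unrounded x, y): √(x²+y²) = 29.04 ≈ 29.04 km. ✓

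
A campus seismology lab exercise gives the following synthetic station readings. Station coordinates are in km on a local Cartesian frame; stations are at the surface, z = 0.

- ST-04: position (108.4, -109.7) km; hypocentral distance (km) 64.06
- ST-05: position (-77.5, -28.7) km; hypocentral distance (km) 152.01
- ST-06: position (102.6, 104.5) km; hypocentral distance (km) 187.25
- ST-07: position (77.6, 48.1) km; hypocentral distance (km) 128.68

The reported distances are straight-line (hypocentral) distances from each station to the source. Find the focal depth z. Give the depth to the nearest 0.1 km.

z ≈ 31.0 km

Each station gives a sphere (x−x_i)² + (y−y_i)² + z² = d_i² (stations at z=0).
Subtracting the ST-04 sphere from ST-05 and ST-06: z² cancels, leaving linear equations in x and y:
-371.8 x + 162.0 y = -35958.07
-11.6 x + 428.4 y = -33296.52
Solving: x ≈ 63.599, y ≈ -76.001 km (keep extra digits for the depth step; rounded: 63.6, -76.0).
Then from the ST-04 sphere: z² = 64.06² − (x − 108.4)² − (y + 109.7)² with x = 63.599, y = -76.001, so z ≈ 30.999 ≈ 31.0 km.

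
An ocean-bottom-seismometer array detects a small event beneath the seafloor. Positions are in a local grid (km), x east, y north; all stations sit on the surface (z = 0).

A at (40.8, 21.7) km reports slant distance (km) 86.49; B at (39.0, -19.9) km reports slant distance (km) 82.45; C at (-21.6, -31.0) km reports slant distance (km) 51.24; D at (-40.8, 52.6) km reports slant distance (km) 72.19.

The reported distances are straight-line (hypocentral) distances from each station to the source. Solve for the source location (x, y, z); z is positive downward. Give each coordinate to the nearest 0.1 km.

Each station gives a sphere (x−x_i)² + (y−y_i)² + z² = d_i² (stations at z=0).
Subtracting the A sphere from B and C: z² cancels, leaving linear equations in x and y:
-3.6 x − 83.2 y = 464.00
-124.8 x − 105.4 y = 4147.01
Solving: x ≈ -29.601, y ≈ -4.296 km (keep extra digits for the depth step; rounded: -29.6, -4.3).
Then from the A sphere: z² = 86.49² − (x − 40.8)² − (y − 21.7)² with x = -29.601, y = -4.296, so z ≈ 42.993 ≈ 43.0 km.

x ≈ -29.6 km, y ≈ -4.3 km, depth ≈ 43.0 km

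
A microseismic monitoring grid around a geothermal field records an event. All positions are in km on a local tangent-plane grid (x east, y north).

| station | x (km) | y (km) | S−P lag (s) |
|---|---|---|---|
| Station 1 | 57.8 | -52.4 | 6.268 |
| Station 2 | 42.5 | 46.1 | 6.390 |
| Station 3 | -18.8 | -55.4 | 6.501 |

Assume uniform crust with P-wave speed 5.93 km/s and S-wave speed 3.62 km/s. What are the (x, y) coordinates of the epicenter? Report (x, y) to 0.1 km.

(19.4, -8.6)

Distance from S−P lag: d = Δt · v_P v_S / (v_P − v_S) = Δt · (5.93·3.62)/(5.93−3.62) ≈ 9.2929·Δt.
So d_Station 1 = 58.25, d_Station 2 = 59.38, d_Station 3 = 60.41 km.
Circle about each station: (x − 57.8)² + (y + 52.4)² = 58.25²; (x − 42.5)² + (y − 46.1)² = 59.38²; (x + 18.8)² + (y + 55.4)² = 60.41².
Subtracting pairs of circle equations eliminates x²+y² and gives linear equations (the radical axes):
-30.6 x + 197.0 y = -2288.06
-153.2 x − 6.0 y = -2920.31
Solving the 2×2 system: x ≈ 19.4, y ≈ -8.6 km.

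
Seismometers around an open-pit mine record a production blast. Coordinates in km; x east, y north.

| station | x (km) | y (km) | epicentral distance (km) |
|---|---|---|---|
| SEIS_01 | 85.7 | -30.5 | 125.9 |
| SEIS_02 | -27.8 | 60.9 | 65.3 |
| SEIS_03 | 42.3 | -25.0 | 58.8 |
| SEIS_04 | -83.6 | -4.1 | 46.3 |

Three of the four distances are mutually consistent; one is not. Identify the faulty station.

Solve using three stations at a time. Using SEIS_01, SEIS_02, SEIS_04 (subtract circle equations pairwise → linear system) gives (x, y) ≈ (-37.3, -3.7).
Distances from that point to each station vs reported:
  SEIS_01: calculated 125.9 vs reported 125.9 → residual 0.0 km
  SEIS_02: calculated 65.3 vs reported 65.3 → residual 0.0 km
  SEIS_03: calculated 82.4 vs reported 58.8 → residual 23.6 km
  SEIS_04: calculated 46.3 vs reported 46.3 → residual 0.0 km
SEIS_01, SEIS_02, SEIS_04 are mutually consistent (residuals ≈ 0); SEIS_03 is off by 23.6 km.

SEIS_03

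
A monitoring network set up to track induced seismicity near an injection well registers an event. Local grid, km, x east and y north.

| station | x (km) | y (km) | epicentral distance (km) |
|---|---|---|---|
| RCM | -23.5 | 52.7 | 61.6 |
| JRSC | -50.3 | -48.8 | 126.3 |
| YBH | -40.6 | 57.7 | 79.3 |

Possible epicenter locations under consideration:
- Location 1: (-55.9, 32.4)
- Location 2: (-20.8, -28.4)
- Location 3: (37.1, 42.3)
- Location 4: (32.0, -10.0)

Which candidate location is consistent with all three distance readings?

Location 3

For each candidate, compare |candidate − station| to the reported distance:
Location 1: residuals RCM 23.4, JRSC 44.9, YBH 49.7 → max 49.7 km
Location 2: residuals RCM 19.5, JRSC 90.4, YBH 9.0 → max 90.4 km
Location 3: residuals RCM 0.1, JRSC 0.1, YBH 0.1 → max 0.1 km
Location 4: residuals RCM 22.1, JRSC 35.3, YBH 20.0 → max 35.3 km
Only Location 3 has all residuals ≈ 0.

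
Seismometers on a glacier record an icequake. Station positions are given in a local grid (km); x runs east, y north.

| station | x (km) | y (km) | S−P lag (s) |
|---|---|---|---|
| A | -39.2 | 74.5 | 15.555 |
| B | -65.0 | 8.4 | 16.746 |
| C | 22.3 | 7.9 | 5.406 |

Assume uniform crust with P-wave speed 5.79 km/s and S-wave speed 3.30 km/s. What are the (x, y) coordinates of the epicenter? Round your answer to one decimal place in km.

63.4 km east, 13.5 km north

Distance from S−P lag: d = Δt · v_P v_S / (v_P − v_S) = Δt · (5.79·3.30)/(5.79−3.30) ≈ 7.6735·Δt.
So d_A = 119.36, d_B = 128.50, d_C = 41.48 km.
Circle about each station: (x + 39.2)² + (y − 74.5)² = 119.36²; (x + 65.0)² + (y − 8.4)² = 128.50²; (x − 22.3)² + (y − 7.9)² = 41.48².
Subtracting the A equation from the B and C equations removes the quadratic terms:
-51.6 x − 132.2 y = -5056.77
123.0 x − 133.2 y = 5999.03
Solving the 2×2 system: x ≈ 63.4, y ≈ 13.5 km.
Check against A (with the unrounded x, y): √((x + 39.2)²+(y − 74.5)²) = 119.36 ≈ 119.36 km. ✓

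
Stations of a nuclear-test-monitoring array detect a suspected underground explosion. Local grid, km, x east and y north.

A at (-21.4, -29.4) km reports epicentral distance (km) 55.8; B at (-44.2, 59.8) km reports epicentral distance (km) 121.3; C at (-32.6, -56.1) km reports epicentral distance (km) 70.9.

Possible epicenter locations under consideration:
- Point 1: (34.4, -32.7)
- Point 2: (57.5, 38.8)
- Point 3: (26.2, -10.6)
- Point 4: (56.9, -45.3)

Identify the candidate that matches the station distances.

Point 1

For each candidate, compare |candidate − station| to the reported distance:
Point 1: residuals A 0.1, B 0.1, C 0.1 → max 0.1 km
Point 2: residuals A 48.5, B 17.5, C 60.0 → max 60.0 km
Point 3: residuals A 4.6, B 21.7, C 3.4 → max 21.7 km
Point 4: residuals A 24.1, B 24.5, C 19.2 → max 24.5 km
Only Point 1 has all residuals ≈ 0.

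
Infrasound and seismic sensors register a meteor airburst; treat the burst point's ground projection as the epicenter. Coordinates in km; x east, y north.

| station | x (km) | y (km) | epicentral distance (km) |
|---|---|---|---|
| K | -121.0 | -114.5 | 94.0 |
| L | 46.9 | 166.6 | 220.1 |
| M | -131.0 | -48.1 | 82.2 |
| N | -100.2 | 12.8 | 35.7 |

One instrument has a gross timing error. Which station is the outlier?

Solve using three stations at a time. Using L, M, N (subtract circle equations pairwise → linear system) gives (x, y) ≈ (-128.8, 34.0).
Distances from that point to each station vs reported:
  K: calculated 148.7 vs reported 94.0 → residual 54.7 km
  L: calculated 220.1 vs reported 220.1 → residual 0.0 km
  M: calculated 82.1 vs reported 82.2 → residual 0.1 km
  N: calculated 35.6 vs reported 35.7 → residual 0.1 km
L, M, N are mutually consistent (residuals ≈ 0); K is off by 54.7 km.

K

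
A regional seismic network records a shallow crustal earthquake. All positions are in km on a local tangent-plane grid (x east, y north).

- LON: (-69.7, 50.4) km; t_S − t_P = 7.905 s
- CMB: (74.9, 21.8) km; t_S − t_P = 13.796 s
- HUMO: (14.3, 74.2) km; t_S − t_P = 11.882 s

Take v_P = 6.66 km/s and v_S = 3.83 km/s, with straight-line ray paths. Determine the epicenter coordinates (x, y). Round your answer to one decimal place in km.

Distance from S−P lag: d = Δt · v_P v_S / (v_P − v_S) = Δt · (6.66·3.83)/(6.66−3.83) ≈ 9.0134·Δt.
So d_LON = 71.25, d_CMB = 124.35, d_HUMO = 107.10 km.
Circle about each station: (x + 69.7)² + (y − 50.4)² = 71.25²; (x − 74.9)² + (y − 21.8)² = 124.35²; (x − 14.3)² + (y − 74.2)² = 107.10².
Subtracting pairs of circle equations eliminates x²+y² and gives linear equations (the radical axes):
289.2 x − 57.2 y = -11699.36
168.0 x + 47.6 y = -8081.97
Solving the 2×2 system: x ≈ -43.6, y ≈ -15.9 km.
Check against LON (with the unrounded x, y): √((x + 69.7)²+(y − 50.4)²) = 71.26 ≈ 71.25 km. ✓

(-43.6, -15.9)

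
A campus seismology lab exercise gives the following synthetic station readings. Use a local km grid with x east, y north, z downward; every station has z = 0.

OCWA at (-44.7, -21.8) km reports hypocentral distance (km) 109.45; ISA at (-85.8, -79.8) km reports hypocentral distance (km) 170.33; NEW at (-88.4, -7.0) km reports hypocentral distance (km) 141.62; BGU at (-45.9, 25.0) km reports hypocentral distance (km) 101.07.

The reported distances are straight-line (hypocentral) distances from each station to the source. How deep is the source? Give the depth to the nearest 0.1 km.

z ≈ 55.7 km

Each station gives a sphere (x−x_i)² + (y−y_i)² + z² = d_i² (stations at z=0).
Subtracting the OCWA sphere from ISA and NEW: z² cancels, leaving linear equations in x and y:
-82.2 x − 116.0 y = -5776.66
-87.4 x + 29.6 y = -2686.69
Solving: x ≈ 38.392, y ≈ 22.593 km (keep extra digits for the depth step; rounded: 38.4, 22.6).
Then from the OCWA sphere: z² = 109.45² − (x + 44.7)² − (y + 21.8)² with x = 38.392, y = 22.593, so z ≈ 55.716 ≈ 55.7 km.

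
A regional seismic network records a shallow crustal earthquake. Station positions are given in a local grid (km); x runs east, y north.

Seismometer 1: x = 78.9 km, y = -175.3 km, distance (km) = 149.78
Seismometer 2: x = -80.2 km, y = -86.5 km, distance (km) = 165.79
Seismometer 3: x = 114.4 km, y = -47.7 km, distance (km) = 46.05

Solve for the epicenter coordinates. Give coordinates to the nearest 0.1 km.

(74.0, -25.6)

Circle about each station: (x − 78.9)² + (y + 175.3)² = 149.78²; (x + 80.2)² + (y + 86.5)² = 165.79²; (x − 114.4)² + (y + 47.7)² = 46.05².
Subtracting the Seismometer 1 equation from the Seismometer 2 and Seismometer 3 equations removes the quadratic terms:
-318.2 x + 177.6 y = -28093.29
71.0 x + 255.2 y = -1279.20
Solving the 2×2 system: x ≈ 74.0, y ≈ -25.6 km.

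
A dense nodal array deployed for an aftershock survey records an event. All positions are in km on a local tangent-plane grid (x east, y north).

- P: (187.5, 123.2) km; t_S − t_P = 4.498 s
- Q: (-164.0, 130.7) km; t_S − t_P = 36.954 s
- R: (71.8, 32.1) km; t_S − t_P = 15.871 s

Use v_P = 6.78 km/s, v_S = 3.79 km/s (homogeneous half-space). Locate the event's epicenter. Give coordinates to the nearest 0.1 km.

Distance from S−P lag: d = Δt · v_P v_S / (v_P − v_S) = Δt · (6.78·3.79)/(6.78−3.79) ≈ 8.5940·Δt.
So d_P = 38.66, d_Q = 317.58, d_R = 136.40 km.
Circle about each station: (x − 187.5)² + (y − 123.2)² = 38.66²; (x + 164.0)² + (y − 130.7)² = 317.58²; (x − 71.8)² + (y − 32.1)² = 136.40².
Subtracting pairs of circle equations eliminates x²+y² and gives linear equations (the radical axes):
-703.0 x + 15.0 y = -105718.46
-231.4 x − 182.2 y = -61259.20
Solving the 2×2 system: x ≈ 153.4, y ≈ 141.4 km.

(153.4, 141.4)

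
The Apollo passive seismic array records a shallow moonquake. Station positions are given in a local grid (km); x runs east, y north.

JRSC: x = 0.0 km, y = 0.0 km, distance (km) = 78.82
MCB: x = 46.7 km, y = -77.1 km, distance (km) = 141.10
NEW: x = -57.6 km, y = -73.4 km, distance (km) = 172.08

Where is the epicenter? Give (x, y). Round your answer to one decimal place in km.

Circle about each station: x² + y² = 78.82²; (x − 46.7)² + (y + 77.1)² = 141.10²; (x + 57.6)² + (y + 73.4)² = 172.08².
Subtracting the JRSC equation from the MCB and NEW equations removes the quadratic terms:
93.4 x − 154.2 y = -5571.32
-115.2 x − 146.8 y = -14693.61
Solving the 2×2 system: x ≈ 46.0, y ≈ 64.0 km.

x ≈ 46.0 km, y ≈ 64.0 km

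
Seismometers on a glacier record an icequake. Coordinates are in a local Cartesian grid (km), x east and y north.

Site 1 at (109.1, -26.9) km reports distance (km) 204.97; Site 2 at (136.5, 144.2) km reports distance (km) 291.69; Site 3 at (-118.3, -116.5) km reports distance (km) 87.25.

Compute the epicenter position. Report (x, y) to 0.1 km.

Circle about each station: (x − 109.1)² + (y + 26.9)² = 204.97²; (x − 136.5)² + (y − 144.2)² = 291.69²; (x + 118.3)² + (y + 116.5)² = 87.25².
Subtracting pairs of circle equations eliminates x²+y² and gives linear equations (the radical axes):
54.8 x + 342.2 y = -16270.89
-454.8 x − 179.2 y = 49340.86
Solving the 2×2 system: x ≈ -95.8, y ≈ -32.2 km.

(-95.8, -32.2)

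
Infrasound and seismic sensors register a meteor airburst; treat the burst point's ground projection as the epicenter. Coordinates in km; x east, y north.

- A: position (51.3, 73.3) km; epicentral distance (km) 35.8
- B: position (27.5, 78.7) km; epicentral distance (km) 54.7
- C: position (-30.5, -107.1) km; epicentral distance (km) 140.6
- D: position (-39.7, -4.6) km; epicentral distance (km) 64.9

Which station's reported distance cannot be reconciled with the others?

A

Solve using three stations at a time. Using B, C, D (subtract circle equations pairwise → linear system) gives (x, y) ≈ (18.1, 24.8).
Distances from that point to each station vs reported:
  A: calculated 58.7 vs reported 35.8 → residual 22.9 km
  B: calculated 54.7 vs reported 54.7 → residual 0.0 km
  C: calculated 140.6 vs reported 140.6 → residual 0.0 km
  D: calculated 64.9 vs reported 64.9 → residual 0.0 km
B, C, D are mutually consistent (residuals ≈ 0); A is off by 22.9 km.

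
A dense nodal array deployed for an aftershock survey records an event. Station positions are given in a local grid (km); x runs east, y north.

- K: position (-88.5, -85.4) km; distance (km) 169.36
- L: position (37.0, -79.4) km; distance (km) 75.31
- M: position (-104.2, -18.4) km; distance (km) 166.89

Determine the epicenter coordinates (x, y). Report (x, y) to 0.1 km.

x ≈ 62.4 km, y ≈ -8.5 km

Circle about each station: (x + 88.5)² + (y + 85.4)² = 169.36²; (x − 37.0)² + (y + 79.4)² = 75.31²; (x + 104.2)² + (y + 18.4)² = 166.89².
Subtracting pairs of circle equations eliminates x²+y² and gives linear equations (the radical axes):
251.0 x + 12.0 y = 15559.16
-31.4 x + 134.0 y = -3098.67
Solving the 2×2 system: x ≈ 62.4, y ≈ -8.5 km.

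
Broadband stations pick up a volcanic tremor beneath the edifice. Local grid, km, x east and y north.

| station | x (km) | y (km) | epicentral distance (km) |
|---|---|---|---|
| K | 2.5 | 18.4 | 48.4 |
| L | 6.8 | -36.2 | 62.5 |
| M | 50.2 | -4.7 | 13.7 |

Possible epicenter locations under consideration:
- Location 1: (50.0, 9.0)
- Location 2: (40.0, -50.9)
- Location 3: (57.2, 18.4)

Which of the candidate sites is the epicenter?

For each candidate, compare |candidate − station| to the reported distance:
Location 1: residuals K 0.0, L 0.0, M 0.0 → max 0.0 km
Location 2: residuals K 30.4, L 26.2, M 33.6 → max 33.6 km
Location 3: residuals K 6.3, L 11.8, M 10.4 → max 11.8 km
Only Location 1 has all residuals ≈ 0.

Location 1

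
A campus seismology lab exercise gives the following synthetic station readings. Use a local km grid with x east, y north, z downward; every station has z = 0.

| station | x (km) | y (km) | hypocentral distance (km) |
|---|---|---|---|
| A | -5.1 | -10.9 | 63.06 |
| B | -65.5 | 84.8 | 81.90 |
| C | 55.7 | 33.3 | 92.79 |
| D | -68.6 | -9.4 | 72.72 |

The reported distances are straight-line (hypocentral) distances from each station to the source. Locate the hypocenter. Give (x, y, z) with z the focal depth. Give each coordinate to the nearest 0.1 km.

x ≈ -25.6 km, y ≈ 28.8 km, depth ≈ 44.5 km

Each station gives a sphere (x−x_i)² + (y−y_i)² + z² = d_i² (stations at z=0).
Subtracting the A sphere from B and C: z² cancels, leaving linear equations in x and y:
-120.8 x + 191.4 y = 8605.42
121.6 x + 88.4 y = -566.86
Solving: x ≈ -25.601, y ≈ 28.803 km (keep extra digits for the depth step; rounded: -25.6, 28.8).
Then from the A sphere: z² = 63.06² − (x + 5.1)² − (y + 10.9)² with x = -25.601, y = 28.803, so z ≈ 44.497 ≈ 44.5 km.
Check against D (with the unrounded solution): distance 72.72 ≈ 72.72 km. ✓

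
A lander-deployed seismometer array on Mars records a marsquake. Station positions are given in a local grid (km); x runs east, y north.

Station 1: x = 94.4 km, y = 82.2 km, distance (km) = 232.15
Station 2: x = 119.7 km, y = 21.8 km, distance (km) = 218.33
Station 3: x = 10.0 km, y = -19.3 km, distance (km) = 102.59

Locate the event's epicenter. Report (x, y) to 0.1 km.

Circle about each station: (x − 94.4)² + (y − 82.2)² = 232.15²; (x − 119.7)² + (y − 21.8)² = 218.33²; (x − 10.0)² + (y + 19.3)² = 102.59².
Subtracting the Station 1 equation from the Station 2 and Station 3 equations removes the quadratic terms:
50.6 x − 120.8 y = 5360.76
-168.8 x − 203.0 y = 28173.20
Solving the 2×2 system: x ≈ -75.5, y ≈ -76.0 km.
Check against Station 1 (with the unrounded x, y): √((x − 94.4)²+(y − 82.2)²) = 232.15 ≈ 232.15 km. ✓

x ≈ -75.5 km, y ≈ -76.0 km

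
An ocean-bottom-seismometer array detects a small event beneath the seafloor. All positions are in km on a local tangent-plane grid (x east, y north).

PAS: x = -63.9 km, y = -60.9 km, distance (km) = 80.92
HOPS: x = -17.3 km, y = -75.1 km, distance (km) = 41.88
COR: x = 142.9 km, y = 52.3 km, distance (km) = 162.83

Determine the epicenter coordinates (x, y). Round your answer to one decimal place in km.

(16.3, -50.1)

Circle about each station: (x + 63.9)² + (y + 60.9)² = 80.92²; (x + 17.3)² + (y + 75.1)² = 41.88²; (x − 142.9)² + (y − 52.3)² = 162.83².
Subtracting pairs of circle equations eliminates x²+y² and gives linear equations (the radical axes):
93.2 x − 28.4 y = 2941.39
413.6 x + 226.4 y = -4601.88
Solving the 2×2 system: x ≈ 16.3, y ≈ -50.1 km.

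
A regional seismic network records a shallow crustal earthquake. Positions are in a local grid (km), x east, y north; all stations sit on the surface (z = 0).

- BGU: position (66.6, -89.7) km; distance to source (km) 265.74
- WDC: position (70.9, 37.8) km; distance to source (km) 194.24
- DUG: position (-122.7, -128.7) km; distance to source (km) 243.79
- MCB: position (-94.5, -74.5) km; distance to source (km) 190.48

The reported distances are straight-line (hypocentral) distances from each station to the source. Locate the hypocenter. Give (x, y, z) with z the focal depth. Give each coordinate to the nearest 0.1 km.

Each station gives a sphere (x−x_i)² + (y−y_i)² + z² = d_i² (stations at z=0).
Subtracting the BGU sphere from WDC and DUG: z² cancels, leaving linear equations in x and y:
8.6 x + 255.0 y = 26862.57
-378.6 x − 78.0 y = 30321.51
Solving: x ≈ -102.504, y ≈ 108.800 km (keep extra digits for the depth step; rounded: -102.5, 108.8).
Then from the BGU sphere: z² = 265.74² − (x − 66.6)² − (y + 89.7)² with x = -102.504, y = 108.800, so z ≈ 51.179 ≈ 51.2 km.

x ≈ -102.5 km, y ≈ 108.8 km, depth ≈ 51.2 km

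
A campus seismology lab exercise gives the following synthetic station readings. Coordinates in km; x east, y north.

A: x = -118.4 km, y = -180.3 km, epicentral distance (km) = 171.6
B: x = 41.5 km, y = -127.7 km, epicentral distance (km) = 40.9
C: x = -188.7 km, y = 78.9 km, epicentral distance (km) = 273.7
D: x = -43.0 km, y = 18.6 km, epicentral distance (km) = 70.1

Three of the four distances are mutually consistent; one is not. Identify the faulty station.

D

Solve using three stations at a time. Using A, B, C (subtract circle equations pairwise → linear system) gives (x, y) ≈ (27.1, -89.4).
Distances from that point to each station vs reported:
  A: calculated 171.6 vs reported 171.6 → residual 0.0 km
  B: calculated 40.9 vs reported 40.9 → residual 0.0 km
  C: calculated 273.7 vs reported 273.7 → residual 0.0 km
  D: calculated 128.8 vs reported 70.1 → residual 58.7 km
A, B, C are mutually consistent (residuals ≈ 0); D is off by 58.7 km.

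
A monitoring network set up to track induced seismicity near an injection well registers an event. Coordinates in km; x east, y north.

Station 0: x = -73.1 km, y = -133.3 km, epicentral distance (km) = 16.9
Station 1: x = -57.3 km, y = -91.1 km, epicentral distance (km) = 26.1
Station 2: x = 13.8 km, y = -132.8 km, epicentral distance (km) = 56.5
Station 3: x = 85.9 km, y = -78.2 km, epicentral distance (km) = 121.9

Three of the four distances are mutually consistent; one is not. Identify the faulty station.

Station 0

Solve using three stations at a time. Using Station 1, Station 2, Station 3 (subtract circle equations pairwise → linear system) gives (x, y) ≈ (-33.6, -102.1).
Distances from that point to each station vs reported:
  Station 0: calculated 50.3 vs reported 16.9 → residual 33.4 km
  Station 1: calculated 26.1 vs reported 26.1 → residual 0.0 km
  Station 2: calculated 56.5 vs reported 56.5 → residual 0.0 km
  Station 3: calculated 121.9 vs reported 121.9 → residual 0.0 km
Station 1, Station 2, Station 3 are mutually consistent (residuals ≈ 0); Station 0 is off by 33.4 km.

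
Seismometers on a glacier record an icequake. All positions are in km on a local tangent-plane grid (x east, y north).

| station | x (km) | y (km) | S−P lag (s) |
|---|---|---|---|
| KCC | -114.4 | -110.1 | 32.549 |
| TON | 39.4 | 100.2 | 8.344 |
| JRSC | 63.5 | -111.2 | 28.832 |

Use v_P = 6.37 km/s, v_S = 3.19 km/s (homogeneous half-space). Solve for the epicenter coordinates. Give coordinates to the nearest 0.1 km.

Distance from S−P lag: d = Δt · v_P v_S / (v_P − v_S) = Δt · (6.37·3.19)/(6.37−3.19) ≈ 6.3900·Δt.
So d_KCC = 207.99, d_TON = 53.32, d_JRSC = 184.24 km.
Circle about each station: (x + 114.4)² + (y + 110.1)² = 207.99²; (x − 39.4)² + (y − 100.2)² = 53.32²; (x − 63.5)² + (y + 111.2)² = 184.24².
Subtracting the KCC equation from the TON and JRSC equations removes the quadratic terms:
307.6 x + 420.6 y = 26799.85
355.8 x − 2.2 y = 503.78
Solving the 2×2 system: x ≈ 1.8, y ≈ 62.4 km.
Check against KCC (with the unrounded x, y): √((x + 114.4)²+(y + 110.1)²) = 207.99 ≈ 207.99 km. ✓

(1.8, 62.4)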